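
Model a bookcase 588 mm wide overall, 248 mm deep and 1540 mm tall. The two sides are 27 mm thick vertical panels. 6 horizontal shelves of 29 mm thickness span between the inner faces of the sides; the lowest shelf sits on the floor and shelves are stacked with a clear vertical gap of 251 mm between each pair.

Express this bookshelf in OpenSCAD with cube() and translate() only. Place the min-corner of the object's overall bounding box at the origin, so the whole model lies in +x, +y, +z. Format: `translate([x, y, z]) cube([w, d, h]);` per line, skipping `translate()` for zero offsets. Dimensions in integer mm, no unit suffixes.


cube([27, 248, 1540]);
translate([561, 0, 0]) cube([27, 248, 1540]);
translate([27, 0, 0]) cube([534, 248, 29]);
translate([27, 0, 280]) cube([534, 248, 29]);
translate([27, 0, 560]) cube([534, 248, 29]);
translate([27, 0, 840]) cube([534, 248, 29]);
translate([27, 0, 1120]) cube([534, 248, 29]);
translate([27, 0, 1400]) cube([534, 248, 29]);


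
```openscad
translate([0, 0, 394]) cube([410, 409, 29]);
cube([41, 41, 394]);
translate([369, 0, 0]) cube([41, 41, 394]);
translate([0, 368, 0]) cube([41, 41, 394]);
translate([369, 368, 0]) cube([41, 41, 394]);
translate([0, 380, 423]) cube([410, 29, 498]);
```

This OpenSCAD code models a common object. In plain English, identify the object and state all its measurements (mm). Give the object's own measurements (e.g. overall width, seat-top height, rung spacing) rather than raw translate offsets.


A chair. The seat is a 410×409×29 mm slab with its top at z = 423 mm, on four 41×41 mm corner legs (flush with the seat edges, standing on z = 0). A flat backrest 29 mm thick, 498 mm tall, spans the full seat width and rises from the seat top along its +y edge, rear face flush with the rear of the seat.


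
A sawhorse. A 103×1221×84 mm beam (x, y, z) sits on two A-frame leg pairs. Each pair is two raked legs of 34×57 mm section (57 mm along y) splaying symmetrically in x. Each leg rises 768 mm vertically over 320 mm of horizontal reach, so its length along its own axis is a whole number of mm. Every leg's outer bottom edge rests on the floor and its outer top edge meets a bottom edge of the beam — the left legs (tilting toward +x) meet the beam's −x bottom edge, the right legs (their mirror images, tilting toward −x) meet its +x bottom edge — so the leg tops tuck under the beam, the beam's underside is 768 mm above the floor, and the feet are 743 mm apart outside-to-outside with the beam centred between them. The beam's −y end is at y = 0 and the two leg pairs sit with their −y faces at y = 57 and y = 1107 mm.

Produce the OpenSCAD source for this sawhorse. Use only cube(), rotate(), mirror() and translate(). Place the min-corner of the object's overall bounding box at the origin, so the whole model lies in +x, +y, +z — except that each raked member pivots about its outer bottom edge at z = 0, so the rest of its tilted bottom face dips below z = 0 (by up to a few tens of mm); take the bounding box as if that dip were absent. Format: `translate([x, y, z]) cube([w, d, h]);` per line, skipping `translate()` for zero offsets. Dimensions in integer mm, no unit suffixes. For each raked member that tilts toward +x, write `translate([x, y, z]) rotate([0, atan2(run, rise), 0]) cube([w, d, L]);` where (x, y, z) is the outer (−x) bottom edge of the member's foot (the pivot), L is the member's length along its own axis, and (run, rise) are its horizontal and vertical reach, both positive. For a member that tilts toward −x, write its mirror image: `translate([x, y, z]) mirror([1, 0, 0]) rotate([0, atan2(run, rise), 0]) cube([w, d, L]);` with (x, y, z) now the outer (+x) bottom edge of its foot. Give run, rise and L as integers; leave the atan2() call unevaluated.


translate([320, 0, 768]) cube([103, 1221, 84]);
translate([0, 57, 0]) rotate([0, atan2(320, 768), 0]) cube([34, 57, 832]);
translate([743, 57, 0]) mirror([1, 0, 0]) rotate([0, atan2(320, 768), 0]) cube([34, 57, 832]);
translate([0, 1107, 0]) rotate([0, atan2(320, 768), 0]) cube([34, 57, 832]);
translate([743, 1107, 0]) mirror([1, 0, 0]) rotate([0, atan2(320, 768), 0]) cube([34, 57, 832]);


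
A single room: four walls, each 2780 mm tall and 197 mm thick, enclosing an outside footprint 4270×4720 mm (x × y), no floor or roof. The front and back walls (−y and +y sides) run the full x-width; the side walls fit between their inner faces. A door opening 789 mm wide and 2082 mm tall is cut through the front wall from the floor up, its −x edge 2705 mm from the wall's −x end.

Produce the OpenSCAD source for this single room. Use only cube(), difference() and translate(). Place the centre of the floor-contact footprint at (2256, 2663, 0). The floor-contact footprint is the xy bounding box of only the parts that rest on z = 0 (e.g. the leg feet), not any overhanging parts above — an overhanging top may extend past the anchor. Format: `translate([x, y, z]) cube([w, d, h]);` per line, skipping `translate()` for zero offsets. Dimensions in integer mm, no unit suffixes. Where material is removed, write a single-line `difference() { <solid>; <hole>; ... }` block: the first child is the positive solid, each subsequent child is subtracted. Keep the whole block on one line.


difference() { translate([121, 303, 0]) cube([4270, 197, 2780]); translate([2826, 303, 0]) cube([789, 197, 2082]); }
translate([121, 4826, 0]) cube([4270, 197, 2780]);
translate([121, 500, 0]) cube([197, 4326, 2780]);
translate([4194, 500, 0]) cube([197, 4326, 2780]);


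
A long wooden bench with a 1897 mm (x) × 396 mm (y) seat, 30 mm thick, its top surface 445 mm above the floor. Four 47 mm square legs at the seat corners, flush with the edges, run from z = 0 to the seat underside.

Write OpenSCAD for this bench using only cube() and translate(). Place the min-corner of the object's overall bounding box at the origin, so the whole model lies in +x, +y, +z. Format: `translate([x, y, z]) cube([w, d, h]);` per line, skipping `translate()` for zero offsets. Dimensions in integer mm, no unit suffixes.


// leg_h = 445 − 30 = 415
translate([0, 0, 415]) cube([1897, 396, 30]);
cube([47, 47, 415]);
translate([0, 349, 0]) cube([47, 47, 415]);
translate([1850, 0, 0]) cube([47, 47, 415]);
translate([1850, 349, 0]) cube([47, 47, 415]);


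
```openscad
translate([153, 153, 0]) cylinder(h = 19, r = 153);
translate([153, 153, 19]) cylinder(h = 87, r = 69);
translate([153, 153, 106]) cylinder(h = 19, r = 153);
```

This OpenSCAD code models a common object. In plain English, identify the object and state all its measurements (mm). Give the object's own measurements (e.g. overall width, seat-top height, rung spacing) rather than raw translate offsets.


A spool: two coaxial disc flanges of radius 153 mm and thickness 19 mm, joined by a core cylinder of radius 69 mm and height 87 mm. The lower flange rests on z = 0 and the three cylinders share a vertical axis.


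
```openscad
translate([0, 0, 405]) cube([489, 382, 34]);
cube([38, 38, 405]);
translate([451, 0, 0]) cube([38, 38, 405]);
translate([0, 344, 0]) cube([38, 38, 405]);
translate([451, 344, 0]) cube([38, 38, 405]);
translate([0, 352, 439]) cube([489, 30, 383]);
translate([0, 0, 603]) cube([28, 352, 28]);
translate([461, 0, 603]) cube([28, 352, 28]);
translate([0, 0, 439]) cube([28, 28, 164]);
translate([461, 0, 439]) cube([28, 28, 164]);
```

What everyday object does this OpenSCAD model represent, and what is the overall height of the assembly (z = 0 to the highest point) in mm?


A chair. The overall height is 822 mm.

A slab on four corner posts with a tall panel at the back — a chair. The seat slab sits at z = 405 with thickness 34, and the 383 mm backrest starts at the seat top, so the overall height is 405 + 34 + 383 = 822 mm.


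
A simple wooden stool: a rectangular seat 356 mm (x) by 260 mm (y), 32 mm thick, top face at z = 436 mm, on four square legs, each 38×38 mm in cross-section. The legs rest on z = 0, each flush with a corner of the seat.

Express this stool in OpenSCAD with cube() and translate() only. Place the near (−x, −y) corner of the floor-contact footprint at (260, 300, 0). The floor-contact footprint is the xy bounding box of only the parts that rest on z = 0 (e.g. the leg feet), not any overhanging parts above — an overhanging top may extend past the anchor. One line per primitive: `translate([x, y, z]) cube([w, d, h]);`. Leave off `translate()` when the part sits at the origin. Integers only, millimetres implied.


translate([260, 300, 404]) cube([356, 260, 32]);
translate([260, 300, 0]) cube([38, 38, 404]);
translate([578, 300, 0]) cube([38, 38, 404]);
translate([260, 522, 0]) cube([38, 38, 404]);
translate([578, 522, 0]) cube([38, 38, 404]);


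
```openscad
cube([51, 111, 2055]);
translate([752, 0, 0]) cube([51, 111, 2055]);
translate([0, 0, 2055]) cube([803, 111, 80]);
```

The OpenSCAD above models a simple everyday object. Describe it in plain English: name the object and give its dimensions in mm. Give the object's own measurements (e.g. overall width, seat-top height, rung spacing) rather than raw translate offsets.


A door frame. The clear opening is 701 mm wide and 2055 mm high. Two 51 mm wide jambs, 111 mm deep, stand either side of the opening from the floor to the top of the opening. A 80 mm thick head sits across the top of both jambs, spanning the full outside width of the frame.


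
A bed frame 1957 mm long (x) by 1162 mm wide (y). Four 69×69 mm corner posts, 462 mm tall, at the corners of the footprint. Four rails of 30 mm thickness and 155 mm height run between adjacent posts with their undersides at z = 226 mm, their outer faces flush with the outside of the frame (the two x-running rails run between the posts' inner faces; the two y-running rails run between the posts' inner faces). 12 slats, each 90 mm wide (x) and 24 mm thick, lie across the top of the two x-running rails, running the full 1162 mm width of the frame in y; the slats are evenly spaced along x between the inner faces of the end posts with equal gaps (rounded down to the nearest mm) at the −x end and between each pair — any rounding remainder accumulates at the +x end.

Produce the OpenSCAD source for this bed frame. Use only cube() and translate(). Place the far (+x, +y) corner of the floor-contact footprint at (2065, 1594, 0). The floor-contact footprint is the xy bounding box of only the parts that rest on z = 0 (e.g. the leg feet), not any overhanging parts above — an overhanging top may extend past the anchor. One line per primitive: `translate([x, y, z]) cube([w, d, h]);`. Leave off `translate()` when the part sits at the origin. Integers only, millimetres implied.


translate([108, 432, 0]) cube([69, 69, 462]);
translate([108, 1525, 0]) cube([69, 69, 462]);
translate([1996, 432, 0]) cube([69, 69, 462]);
translate([1996, 1525, 0]) cube([69, 69, 462]);
translate([177, 432, 226]) cube([1819, 30, 155]);
translate([177, 1564, 226]) cube([1819, 30, 155]);
translate([108, 501, 226]) cube([30, 1024, 155]);
translate([2035, 501, 226]) cube([30, 1024, 155]);
translate([233, 432, 381]) cube([90, 1162, 24]);
translate([379, 432, 381]) cube([90, 1162, 24]);
translate([525, 432, 381]) cube([90, 1162, 24]);
translate([671, 432, 381]) cube([90, 1162, 24]);
translate([817, 432, 381]) cube([90, 1162, 24]);
translate([963, 432, 381]) cube([90, 1162, 24]);
translate([1109, 432, 381]) cube([90, 1162, 24]);
translate([1255, 432, 381]) cube([90, 1162, 24]);
translate([1401, 432, 381]) cube([90, 1162, 24]);
translate([1547, 432, 381]) cube([90, 1162, 24]);
translate([1693, 432, 381]) cube([90, 1162, 24]);
translate([1839, 432, 381]) cube([90, 1162, 24]);


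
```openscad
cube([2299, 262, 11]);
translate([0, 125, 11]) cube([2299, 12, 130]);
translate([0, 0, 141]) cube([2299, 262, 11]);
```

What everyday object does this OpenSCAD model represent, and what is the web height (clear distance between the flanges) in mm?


An I-beam. The web height is 130 mm.

Two wide flanges with a thin centred web — an I-beam. Overall 152 mm minus two 11 mm flanges gives a web of 152 − 2·11 = 130 mm.


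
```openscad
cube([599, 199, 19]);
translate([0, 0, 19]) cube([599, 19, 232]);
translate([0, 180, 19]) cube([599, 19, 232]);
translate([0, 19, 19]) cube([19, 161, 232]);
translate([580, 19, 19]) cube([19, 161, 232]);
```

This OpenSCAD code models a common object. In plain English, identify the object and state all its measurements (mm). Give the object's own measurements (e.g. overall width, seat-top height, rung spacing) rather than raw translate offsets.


An open-topped rectangular box: outside dimensions 599×199×251 mm, with a uniform wall and base thickness of 19 mm. The base is a full 599×199 slab on the floor; four walls sit on top of the base. The front and back walls (the −y and +y sides) span the full width; the two side walls fit between them.


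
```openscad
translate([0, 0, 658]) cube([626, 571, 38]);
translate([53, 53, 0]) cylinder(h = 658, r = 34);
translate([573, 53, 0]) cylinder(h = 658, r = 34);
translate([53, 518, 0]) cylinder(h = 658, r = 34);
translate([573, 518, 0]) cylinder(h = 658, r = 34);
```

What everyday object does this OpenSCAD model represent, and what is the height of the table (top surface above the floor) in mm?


A table. The table height is 696 mm.

A 626×571×38 slab sits at z = 658 on four Ø68 mm round legs — a table. The top surface is at 658 + 38 = 696 mm.


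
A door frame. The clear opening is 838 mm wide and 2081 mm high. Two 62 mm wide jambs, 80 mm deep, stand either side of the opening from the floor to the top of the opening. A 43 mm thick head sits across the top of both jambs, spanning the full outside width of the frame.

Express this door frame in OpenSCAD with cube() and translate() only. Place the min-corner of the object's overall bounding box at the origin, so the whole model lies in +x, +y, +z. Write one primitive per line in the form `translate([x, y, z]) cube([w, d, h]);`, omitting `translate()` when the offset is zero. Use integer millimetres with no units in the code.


cube([62, 80, 2081]);
translate([900, 0, 0]) cube([62, 80, 2081]);
translate([0, 0, 2081]) cube([962, 80, 43]);


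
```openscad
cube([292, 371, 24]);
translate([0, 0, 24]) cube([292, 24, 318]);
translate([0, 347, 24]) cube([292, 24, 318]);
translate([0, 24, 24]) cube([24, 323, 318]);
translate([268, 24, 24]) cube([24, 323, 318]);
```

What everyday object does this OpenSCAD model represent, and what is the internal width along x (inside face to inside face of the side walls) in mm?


An open box. The internal width is 244 mm.

A 292×371 base slab with four walls standing on it — an open box. The base is 292 mm wide and the walls are 24 mm thick, so the internal width is 292 − 2 × 24 = 244 mm.


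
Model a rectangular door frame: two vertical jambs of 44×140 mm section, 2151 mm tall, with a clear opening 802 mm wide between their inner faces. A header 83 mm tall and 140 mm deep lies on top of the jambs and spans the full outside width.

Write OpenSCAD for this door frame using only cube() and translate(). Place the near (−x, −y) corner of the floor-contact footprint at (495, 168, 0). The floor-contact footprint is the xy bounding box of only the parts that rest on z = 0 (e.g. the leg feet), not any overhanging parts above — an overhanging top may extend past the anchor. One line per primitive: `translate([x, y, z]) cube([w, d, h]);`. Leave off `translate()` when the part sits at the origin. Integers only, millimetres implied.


translate([495, 168, 0]) cube([44, 140, 2151]);
translate([1341, 168, 0]) cube([44, 140, 2151]);
translate([495, 168, 2151]) cube([890, 140, 83]);


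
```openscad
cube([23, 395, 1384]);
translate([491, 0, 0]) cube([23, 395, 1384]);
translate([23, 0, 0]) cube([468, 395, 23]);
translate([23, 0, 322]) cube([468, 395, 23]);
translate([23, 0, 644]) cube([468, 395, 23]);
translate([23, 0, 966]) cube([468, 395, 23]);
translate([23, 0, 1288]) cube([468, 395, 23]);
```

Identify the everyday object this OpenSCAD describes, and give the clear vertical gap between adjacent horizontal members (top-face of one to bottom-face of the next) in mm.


A bookshelf. The clear shelf gap is 299 mm.

Two tall side panels with 5 horizontal boards between them — a bookshelf. The first two shelf undersides are at z = 0 and z = 322; with shelf thickness 23, the clear gap is 322 − 0 − 23 = 299 mm.


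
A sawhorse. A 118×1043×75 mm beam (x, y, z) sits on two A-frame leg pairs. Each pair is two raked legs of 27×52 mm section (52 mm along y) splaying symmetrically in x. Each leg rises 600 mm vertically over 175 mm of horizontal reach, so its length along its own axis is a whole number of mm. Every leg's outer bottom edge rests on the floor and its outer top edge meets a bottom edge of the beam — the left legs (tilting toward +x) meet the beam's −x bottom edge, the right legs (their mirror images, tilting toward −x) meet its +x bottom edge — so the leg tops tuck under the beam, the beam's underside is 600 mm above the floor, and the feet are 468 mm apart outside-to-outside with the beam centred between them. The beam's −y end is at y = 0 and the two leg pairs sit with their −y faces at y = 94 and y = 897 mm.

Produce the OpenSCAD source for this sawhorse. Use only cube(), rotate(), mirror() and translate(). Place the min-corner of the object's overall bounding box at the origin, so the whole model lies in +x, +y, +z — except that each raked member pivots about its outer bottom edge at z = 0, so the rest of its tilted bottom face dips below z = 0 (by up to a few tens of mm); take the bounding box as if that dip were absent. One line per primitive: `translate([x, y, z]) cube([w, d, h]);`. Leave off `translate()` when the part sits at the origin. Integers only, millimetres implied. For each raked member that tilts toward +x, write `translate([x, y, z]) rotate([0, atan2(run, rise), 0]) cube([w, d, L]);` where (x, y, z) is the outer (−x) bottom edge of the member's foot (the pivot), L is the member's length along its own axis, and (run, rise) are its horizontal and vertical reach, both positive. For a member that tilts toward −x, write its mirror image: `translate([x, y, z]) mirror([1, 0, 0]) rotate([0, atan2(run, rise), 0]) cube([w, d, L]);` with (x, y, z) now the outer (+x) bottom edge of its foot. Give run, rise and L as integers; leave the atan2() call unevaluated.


// leg length = √(175² + 600²) = 625
// right-leg outer foot x = 2·175 + 118 = 468
// beam min-corner = (175, 0, 600)
translate([175, 0, 600]) cube([118, 1043, 75]);
translate([0, 94, 0]) rotate([0, atan2(175, 600), 0]) cube([27, 52, 625]);
translate([468, 94, 0]) mirror([1, 0, 0]) rotate([0, atan2(175, 600), 0]) cube([27, 52, 625]);
translate([0, 897, 0]) rotate([0, atan2(175, 600), 0]) cube([27, 52, 625]);
translate([468, 897, 0]) mirror([1, 0, 0]) rotate([0, atan2(175, 600), 0]) cube([27, 52, 625]);


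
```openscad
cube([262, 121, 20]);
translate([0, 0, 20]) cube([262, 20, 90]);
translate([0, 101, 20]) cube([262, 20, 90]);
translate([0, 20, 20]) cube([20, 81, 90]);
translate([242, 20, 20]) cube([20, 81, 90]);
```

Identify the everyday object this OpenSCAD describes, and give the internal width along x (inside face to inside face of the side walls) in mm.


An open box. The internal width is 222 mm.

A 262×121 base slab with four walls standing on it — an open box. The base is 262 mm wide and the walls are 20 mm thick, so the internal width is 262 − 2 × 20 = 222 mm.


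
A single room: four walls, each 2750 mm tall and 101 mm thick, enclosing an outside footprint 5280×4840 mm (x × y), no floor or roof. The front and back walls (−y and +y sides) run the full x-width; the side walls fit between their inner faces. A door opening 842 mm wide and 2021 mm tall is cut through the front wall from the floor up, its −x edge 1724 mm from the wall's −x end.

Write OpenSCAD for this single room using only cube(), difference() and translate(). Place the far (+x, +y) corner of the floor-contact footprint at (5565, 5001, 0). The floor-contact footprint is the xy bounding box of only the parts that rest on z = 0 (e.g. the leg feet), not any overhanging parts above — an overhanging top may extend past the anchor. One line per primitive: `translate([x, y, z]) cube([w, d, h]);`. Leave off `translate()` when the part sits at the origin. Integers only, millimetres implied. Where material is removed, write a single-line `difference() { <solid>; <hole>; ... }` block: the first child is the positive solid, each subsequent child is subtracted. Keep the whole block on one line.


difference() { translate([285, 161, 0]) cube([5280, 101, 2750]); translate([2009, 161, 0]) cube([842, 101, 2021]); }
translate([285, 4900, 0]) cube([5280, 101, 2750]);
translate([285, 262, 0]) cube([101, 4638, 2750]);
translate([5464, 262, 0]) cube([101, 4638, 2750]);


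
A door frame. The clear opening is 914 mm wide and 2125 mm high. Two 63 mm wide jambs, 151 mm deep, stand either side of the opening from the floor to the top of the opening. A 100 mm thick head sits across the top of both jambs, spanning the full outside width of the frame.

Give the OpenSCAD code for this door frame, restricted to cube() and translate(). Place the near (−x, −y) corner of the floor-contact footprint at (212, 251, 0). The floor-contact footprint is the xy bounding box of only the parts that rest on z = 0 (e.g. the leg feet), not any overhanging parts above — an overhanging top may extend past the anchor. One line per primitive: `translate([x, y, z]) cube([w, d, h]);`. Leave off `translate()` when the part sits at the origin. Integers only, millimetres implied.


translate([212, 251, 0]) cube([63, 151, 2125]);
translate([1189, 251, 0]) cube([63, 151, 2125]);
translate([212, 251, 2125]) cube([1040, 151, 100]);


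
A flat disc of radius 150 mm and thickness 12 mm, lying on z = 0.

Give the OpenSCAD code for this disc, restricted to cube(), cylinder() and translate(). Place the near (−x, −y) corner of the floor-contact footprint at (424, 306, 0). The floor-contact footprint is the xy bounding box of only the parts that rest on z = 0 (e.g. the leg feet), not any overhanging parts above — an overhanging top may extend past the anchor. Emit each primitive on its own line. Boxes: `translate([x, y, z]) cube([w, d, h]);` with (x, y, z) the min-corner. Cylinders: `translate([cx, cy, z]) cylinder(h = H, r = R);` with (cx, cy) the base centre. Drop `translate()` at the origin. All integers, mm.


translate([574, 456, 0]) cylinder(h = 12, r = 150);


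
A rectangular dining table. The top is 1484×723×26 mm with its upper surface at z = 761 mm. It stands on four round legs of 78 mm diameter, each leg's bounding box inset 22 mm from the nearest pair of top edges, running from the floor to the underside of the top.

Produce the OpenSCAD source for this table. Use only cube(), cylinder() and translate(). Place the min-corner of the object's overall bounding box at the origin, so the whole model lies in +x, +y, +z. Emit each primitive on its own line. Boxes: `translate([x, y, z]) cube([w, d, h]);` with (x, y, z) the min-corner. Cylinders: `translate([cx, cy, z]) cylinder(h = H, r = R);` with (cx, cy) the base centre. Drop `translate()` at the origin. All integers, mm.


translate([0, 0, 735]) cube([1484, 723, 26]);
translate([61, 61, 0]) cylinder(h = 735, r = 39);
translate([1423, 61, 0]) cylinder(h = 735, r = 39);
translate([61, 662, 0]) cylinder(h = 735, r = 39);
translate([1423, 662, 0]) cylinder(h = 735, r = 39);


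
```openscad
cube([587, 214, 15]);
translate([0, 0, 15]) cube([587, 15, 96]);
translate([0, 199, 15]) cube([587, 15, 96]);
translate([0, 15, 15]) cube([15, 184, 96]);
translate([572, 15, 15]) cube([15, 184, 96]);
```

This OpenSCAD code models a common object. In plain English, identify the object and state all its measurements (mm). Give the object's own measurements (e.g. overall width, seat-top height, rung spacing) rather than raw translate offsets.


An open-topped rectangular box: outside dimensions 587×214×111 mm, with a uniform wall and base thickness of 15 mm. The base is a full 587×214 slab on the floor; four walls sit on top of the base. The front and back walls (the −y and +y sides) span the full width; the two side walls fit between them.


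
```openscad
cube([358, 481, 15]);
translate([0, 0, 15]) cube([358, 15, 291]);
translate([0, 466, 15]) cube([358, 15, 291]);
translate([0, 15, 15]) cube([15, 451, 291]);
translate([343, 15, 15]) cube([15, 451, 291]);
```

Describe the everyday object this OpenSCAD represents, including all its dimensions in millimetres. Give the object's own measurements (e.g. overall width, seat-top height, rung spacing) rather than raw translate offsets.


An open-topped rectangular box: outside dimensions 358×481×306 mm, with a uniform wall and base thickness of 15 mm. The base is a full 358×481 slab on the floor; four walls sit on top of the base. The front and back walls (the −y and +y sides) span the full width; the two side walls fit between them.


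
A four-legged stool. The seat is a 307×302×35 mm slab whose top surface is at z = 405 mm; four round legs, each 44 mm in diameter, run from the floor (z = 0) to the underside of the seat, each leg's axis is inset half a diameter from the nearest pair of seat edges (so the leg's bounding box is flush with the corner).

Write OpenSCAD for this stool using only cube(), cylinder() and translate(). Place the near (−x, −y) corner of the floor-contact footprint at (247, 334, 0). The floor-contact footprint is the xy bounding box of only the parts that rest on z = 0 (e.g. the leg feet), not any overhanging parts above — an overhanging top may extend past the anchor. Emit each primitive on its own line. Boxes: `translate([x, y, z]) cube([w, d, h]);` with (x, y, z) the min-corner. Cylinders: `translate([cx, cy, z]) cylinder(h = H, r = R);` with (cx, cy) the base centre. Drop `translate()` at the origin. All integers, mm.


translate([247, 334, 370]) cube([307, 302, 35]);
translate([269, 356, 0]) cylinder(h = 370, r = 22);
translate([532, 356, 0]) cylinder(h = 370, r = 22);
translate([269, 614, 0]) cylinder(h = 370, r = 22);
translate([532, 614, 0]) cylinder(h = 370, r = 22);


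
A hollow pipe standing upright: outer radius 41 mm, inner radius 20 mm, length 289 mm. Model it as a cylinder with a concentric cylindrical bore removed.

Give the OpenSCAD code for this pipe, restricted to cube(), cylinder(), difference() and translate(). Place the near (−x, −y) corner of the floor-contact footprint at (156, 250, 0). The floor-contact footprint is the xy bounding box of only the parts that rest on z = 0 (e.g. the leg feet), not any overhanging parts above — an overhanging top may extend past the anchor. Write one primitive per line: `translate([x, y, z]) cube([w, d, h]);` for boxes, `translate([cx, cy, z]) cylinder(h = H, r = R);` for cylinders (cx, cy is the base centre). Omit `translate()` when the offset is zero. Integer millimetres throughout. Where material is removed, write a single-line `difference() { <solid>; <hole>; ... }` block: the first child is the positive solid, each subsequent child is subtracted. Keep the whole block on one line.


difference() { translate([197, 291, 0]) cylinder(h = 289, r = 41); translate([197, 291, 0]) cylinder(h = 289, r = 20); }


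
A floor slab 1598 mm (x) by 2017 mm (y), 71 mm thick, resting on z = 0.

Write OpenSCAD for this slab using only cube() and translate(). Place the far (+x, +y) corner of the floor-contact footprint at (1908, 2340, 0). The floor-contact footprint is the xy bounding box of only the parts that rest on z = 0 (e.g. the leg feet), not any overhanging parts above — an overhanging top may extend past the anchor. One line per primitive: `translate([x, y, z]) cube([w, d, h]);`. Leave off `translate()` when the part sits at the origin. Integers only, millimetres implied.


translate([310, 323, 0]) cube([1598, 2017, 71]);


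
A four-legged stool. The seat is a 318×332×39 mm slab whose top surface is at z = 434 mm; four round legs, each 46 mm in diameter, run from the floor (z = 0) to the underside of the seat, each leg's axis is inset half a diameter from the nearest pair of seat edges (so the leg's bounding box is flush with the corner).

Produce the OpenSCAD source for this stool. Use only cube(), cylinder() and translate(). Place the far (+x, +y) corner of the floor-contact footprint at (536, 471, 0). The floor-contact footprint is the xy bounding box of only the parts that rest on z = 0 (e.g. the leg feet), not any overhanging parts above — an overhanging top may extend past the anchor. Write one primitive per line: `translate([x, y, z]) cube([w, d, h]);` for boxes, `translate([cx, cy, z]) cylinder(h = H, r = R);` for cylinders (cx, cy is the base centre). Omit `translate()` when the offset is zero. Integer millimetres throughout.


// leg_h = 434 - 39 = 395
translate([218, 139, 395]) cube([318, 332, 39]);
translate([241, 162, 0]) cylinder(h = 395, r = 23);
translate([513, 162, 0]) cylinder(h = 395, r = 23);
translate([241, 448, 0]) cylinder(h = 395, r = 23);
translate([513, 448, 0]) cylinder(h = 395, r = 23);


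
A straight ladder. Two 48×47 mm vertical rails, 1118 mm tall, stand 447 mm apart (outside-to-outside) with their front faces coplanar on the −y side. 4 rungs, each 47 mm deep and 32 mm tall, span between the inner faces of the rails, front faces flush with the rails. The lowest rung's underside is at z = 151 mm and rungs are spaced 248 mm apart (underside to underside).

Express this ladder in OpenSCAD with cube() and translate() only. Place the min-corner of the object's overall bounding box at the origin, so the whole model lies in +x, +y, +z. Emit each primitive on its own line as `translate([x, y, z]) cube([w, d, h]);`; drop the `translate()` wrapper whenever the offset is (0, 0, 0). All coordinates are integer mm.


cube([48, 47, 1118]);
translate([399, 0, 0]) cube([48, 47, 1118]);
translate([48, 0, 151]) cube([351, 47, 32]);
translate([48, 0, 399]) cube([351, 47, 32]);
translate([48, 0, 647]) cube([351, 47, 32]);
translate([48, 0, 895]) cube([351, 47, 32]);


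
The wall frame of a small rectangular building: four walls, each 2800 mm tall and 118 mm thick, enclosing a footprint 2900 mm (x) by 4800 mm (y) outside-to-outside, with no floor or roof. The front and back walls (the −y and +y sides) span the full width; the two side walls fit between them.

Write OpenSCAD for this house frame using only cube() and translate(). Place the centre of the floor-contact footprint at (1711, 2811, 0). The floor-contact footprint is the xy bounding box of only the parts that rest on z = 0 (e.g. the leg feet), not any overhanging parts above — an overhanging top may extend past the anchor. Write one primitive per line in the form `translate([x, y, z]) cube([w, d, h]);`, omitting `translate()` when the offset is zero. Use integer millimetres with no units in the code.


translate([261, 411, 0]) cube([2900, 118, 2800]);
translate([261, 5093, 0]) cube([2900, 118, 2800]);
translate([261, 529, 0]) cube([118, 4564, 2800]);
translate([3043, 529, 0]) cube([118, 4564, 2800]);


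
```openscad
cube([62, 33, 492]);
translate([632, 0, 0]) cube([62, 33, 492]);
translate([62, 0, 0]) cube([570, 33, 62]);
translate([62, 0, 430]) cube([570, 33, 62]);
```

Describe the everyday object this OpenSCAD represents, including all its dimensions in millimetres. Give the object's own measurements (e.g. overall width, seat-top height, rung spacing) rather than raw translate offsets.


A rectangular picture frame lying in the x–z plane (depth along y). The opening is 570 mm wide (x) by 368 mm tall (z), surrounded by a border 62 mm wide on all four sides. The frame is 33 mm deep and is made of two full-height vertical stiles with two horizontal rails fitted between them.


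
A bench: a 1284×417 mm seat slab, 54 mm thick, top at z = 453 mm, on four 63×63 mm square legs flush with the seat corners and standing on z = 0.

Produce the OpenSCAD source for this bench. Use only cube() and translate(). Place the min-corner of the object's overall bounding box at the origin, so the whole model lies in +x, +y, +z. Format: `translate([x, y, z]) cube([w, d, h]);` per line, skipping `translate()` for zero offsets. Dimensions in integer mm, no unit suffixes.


translate([0, 0, 399]) cube([1284, 417, 54]);
cube([63, 63, 399]);
translate([0, 354, 0]) cube([63, 63, 399]);
translate([1221, 0, 0]) cube([63, 63, 399]);
translate([1221, 354, 0]) cube([63, 63, 399]);


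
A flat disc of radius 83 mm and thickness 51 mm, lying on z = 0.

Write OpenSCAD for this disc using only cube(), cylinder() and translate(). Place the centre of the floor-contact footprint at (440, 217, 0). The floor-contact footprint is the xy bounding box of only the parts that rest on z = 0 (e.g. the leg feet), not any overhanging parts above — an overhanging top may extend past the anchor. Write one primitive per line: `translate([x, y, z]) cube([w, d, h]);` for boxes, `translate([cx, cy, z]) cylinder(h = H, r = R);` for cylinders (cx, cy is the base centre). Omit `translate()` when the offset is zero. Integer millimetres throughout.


translate([440, 217, 0]) cylinder(h = 51, r = 83);


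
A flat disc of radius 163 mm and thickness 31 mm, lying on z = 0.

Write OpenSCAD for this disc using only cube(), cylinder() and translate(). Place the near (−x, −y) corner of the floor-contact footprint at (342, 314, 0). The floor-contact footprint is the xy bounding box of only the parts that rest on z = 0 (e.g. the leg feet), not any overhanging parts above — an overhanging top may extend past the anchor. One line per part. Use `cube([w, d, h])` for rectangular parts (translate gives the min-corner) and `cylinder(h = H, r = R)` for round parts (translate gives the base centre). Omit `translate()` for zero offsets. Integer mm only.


translate([505, 477, 0]) cylinder(h = 31, r = 163);


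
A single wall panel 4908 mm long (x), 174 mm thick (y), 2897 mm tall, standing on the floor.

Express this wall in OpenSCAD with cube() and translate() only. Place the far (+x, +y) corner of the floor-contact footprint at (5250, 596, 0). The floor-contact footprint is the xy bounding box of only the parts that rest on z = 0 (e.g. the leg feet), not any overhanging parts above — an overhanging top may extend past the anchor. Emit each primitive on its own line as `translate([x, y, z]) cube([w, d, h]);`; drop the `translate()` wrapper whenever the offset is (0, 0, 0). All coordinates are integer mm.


translate([342, 422, 0]) cube([4908, 174, 2897]);


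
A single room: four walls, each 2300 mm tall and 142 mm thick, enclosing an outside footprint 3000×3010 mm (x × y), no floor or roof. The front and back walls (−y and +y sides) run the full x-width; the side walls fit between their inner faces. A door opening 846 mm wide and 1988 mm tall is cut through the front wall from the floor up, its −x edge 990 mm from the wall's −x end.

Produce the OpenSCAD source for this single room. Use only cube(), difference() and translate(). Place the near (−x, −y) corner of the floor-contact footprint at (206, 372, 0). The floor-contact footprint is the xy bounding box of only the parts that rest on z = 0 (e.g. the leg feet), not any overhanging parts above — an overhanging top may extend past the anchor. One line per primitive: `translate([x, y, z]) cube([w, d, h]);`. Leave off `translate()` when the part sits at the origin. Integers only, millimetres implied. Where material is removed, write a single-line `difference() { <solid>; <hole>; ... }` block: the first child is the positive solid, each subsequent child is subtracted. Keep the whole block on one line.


difference() { translate([206, 372, 0]) cube([3000, 142, 2300]); translate([1196, 372, 0]) cube([846, 142, 1988]); }
translate([206, 3240, 0]) cube([3000, 142, 2300]);
translate([206, 514, 0]) cube([142, 2726, 2300]);
translate([3064, 514, 0]) cube([142, 2726, 2300]);


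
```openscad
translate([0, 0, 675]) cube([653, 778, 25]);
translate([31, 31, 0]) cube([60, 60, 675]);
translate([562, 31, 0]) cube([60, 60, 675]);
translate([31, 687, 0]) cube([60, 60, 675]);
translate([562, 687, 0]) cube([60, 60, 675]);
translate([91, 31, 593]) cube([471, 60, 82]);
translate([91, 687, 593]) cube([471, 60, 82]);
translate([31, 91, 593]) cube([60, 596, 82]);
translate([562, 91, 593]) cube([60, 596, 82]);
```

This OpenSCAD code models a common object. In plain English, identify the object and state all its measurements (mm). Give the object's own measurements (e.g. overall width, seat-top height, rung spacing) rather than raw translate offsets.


A table: top 653 mm (x) × 778 mm (y), 25 mm thick, upper face at z = 700 mm, on four 60×60 mm square legs, each inset 31 mm from the nearest pair of top edges from z = 0 to the bottom of the top. Four apron rails, 60 mm thick and 82 mm tall, run between adjacent legs with their top edges flush with the underside of the top and their outer faces flush with the legs' outer faces.


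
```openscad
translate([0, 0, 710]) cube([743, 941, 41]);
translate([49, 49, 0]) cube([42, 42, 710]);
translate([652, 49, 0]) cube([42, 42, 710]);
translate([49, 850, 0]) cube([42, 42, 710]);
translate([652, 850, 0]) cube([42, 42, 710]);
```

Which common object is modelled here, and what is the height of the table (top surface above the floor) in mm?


A table. The table height is 751 mm.

A 743×941×41 slab sits at z = 710 on four 42 mm square posts — a table. The top surface is at 710 + 41 = 751 mm.


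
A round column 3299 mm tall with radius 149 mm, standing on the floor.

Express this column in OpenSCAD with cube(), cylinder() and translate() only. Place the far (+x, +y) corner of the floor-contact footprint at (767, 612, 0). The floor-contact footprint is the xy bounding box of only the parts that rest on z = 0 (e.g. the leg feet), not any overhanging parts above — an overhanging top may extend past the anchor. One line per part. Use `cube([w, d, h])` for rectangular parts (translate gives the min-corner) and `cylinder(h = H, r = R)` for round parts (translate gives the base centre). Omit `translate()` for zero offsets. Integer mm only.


translate([618, 463, 0]) cylinder(h = 3299, r = 149);


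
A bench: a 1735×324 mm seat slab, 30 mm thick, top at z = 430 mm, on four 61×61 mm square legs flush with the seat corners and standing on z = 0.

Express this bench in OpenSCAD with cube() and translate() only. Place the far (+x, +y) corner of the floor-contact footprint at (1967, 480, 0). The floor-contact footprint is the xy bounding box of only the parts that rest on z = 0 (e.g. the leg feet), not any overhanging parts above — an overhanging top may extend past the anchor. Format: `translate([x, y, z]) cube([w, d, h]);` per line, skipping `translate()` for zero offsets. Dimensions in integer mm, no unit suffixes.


translate([232, 156, 400]) cube([1735, 324, 30]);
translate([232, 156, 0]) cube([61, 61, 400]);
translate([232, 419, 0]) cube([61, 61, 400]);
translate([1906, 156, 0]) cube([61, 61, 400]);
translate([1906, 419, 0]) cube([61, 61, 400]);


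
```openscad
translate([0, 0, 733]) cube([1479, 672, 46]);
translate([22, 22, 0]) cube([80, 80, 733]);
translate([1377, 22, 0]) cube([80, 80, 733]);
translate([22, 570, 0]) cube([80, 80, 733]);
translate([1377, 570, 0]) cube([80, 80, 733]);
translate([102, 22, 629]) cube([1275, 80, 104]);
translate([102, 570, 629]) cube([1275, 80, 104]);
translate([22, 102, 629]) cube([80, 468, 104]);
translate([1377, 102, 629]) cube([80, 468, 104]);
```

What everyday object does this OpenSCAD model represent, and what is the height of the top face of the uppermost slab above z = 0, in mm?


A table. The table height is 779 mm.

A 1479×672×46 slab sits at z = 733 on four 80 mm square posts — a table. The top surface is at 733 + 46 = 779 mm.


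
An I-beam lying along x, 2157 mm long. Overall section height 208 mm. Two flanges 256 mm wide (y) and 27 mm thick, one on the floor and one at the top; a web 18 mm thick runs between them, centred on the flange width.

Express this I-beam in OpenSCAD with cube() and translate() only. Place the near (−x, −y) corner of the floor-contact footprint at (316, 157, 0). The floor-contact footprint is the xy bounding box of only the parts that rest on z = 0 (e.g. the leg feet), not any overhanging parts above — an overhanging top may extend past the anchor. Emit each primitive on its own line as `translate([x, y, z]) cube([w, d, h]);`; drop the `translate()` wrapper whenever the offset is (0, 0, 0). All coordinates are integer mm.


translate([316, 157, 0]) cube([2157, 256, 27]);
translate([316, 276, 27]) cube([2157, 18, 154]);
translate([316, 157, 181]) cube([2157, 256, 27]);
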